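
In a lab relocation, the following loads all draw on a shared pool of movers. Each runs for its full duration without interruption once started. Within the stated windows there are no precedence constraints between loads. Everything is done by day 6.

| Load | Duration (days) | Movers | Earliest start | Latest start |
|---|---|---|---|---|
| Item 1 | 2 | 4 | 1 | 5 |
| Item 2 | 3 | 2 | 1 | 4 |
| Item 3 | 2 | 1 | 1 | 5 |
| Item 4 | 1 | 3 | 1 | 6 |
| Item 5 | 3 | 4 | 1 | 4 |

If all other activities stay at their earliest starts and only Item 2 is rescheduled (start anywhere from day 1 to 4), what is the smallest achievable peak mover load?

12

Item 2@1: d1:14  d2:11  d3:6  d4:0  d5:0  d6:0 → peak 14
Item 2@2: d1:12  d2:11  d3:6  d4:2  d5:0  d6:0 → peak 12
Item 2@3: d1:12  d2:9  d3:6  d4:2  d5:2  d6:0 → peak 12
Item 2@4: d1:12  d2:9  d3:4  d4:2  d5:2  d6:2 → peak 12
Best is Item 2@2, peak 12.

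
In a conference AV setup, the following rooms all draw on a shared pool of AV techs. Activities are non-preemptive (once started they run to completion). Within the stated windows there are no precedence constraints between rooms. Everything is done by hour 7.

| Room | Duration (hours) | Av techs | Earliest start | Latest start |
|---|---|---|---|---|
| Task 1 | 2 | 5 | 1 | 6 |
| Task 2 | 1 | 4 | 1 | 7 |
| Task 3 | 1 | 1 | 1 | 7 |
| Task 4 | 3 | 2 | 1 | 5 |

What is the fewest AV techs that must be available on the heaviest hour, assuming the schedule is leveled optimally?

5

Early-start (Task 1@1, Task 2@1, Task 3@1, Task 4@1) gives peak 12: h1:12  h2:7  h3:2  h4:0  h5:0  h6:0  h7:0.
Shift Task 2→3, Task 3→3, Task 4→4.
Schedule Task 1@1, Task 2@3, Task 3@3, Task 4@4: h1:5  h2:5  h3:5  h4:2  h5:2  h6:2  h7:0 — peak 5.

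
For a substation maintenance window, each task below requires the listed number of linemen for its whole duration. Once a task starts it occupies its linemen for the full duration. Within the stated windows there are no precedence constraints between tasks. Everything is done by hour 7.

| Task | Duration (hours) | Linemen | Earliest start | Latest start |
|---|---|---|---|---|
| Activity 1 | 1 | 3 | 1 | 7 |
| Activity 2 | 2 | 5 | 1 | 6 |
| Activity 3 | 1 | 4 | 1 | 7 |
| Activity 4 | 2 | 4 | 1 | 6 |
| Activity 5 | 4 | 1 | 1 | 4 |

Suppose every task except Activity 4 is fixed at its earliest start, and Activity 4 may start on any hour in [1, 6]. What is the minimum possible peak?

Activity 4@1: h1:17  h2:10  h3:1  h4:1  h5:0  h6:0  h7:0 → peak 17
Activity 4@2: h1:13  h2:10  h3:5  h4:1  h5:0  h6:0  h7:0 → peak 13
Activity 4@3: h1:13  h2:6  h3:5  h4:5  h5:0  h6:0  h7:0 → peak 13
Activity 4@4: h1:13  h2:6  h3:1  h4:5  h5:4  h6:0  h7:0 → peak 13
Activity 4@5: h1:13  h2:6  h3:1  h4:1  h5:4  h6:4  h7:0 → peak 13
Activity 4@6: h1:13  h2:6  h3:1  h4:1  h5:0  h6:4  h7:4 → peak 13
Best is Activity 4@2, peak 13.

13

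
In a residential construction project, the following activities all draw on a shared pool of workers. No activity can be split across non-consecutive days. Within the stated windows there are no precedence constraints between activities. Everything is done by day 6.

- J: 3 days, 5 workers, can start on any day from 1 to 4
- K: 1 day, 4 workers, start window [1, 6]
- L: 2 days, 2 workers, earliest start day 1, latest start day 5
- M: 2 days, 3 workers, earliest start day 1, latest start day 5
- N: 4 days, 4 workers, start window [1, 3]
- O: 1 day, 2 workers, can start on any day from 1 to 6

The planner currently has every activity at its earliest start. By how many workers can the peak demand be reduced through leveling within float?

11

Early-start peak: d1:20  d2:14  d3:9  d4:4  d5:0  d6:0 ⇒ 20.
Leveled (J@1, K@1, L@4, M@4, N@2, O@6): d1:9  d2:9  d3:9  d4:9  d5:9  d6:2 ⇒ 9.
Reduction 20 − 9 = 11.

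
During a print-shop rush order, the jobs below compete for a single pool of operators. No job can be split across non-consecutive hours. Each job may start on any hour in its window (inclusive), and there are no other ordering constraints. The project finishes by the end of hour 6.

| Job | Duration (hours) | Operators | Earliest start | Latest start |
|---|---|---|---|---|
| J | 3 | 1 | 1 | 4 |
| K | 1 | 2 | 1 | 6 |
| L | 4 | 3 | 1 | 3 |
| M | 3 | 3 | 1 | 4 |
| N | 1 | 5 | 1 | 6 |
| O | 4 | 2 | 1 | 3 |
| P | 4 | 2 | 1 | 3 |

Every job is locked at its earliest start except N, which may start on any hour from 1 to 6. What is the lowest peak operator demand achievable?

N@1: h1:18  h2:11  h3:11  h4:7  h5:0  h6:0 → peak 18
N@2: h1:13  h2:16  h3:11  h4:7  h5:0  h6:0 → peak 16
N@3: h1:13  h2:11  h3:16  h4:7  h5:0  h6:0 → peak 16
N@4: h1:13  h2:11  h3:11  h4:12  h5:0  h6:0 → peak 13
N@5: h1:13  h2:11  h3:11  h4:7  h5:5  h6:0 → peak 13
N@6: h1:13  h2:11  h3:11  h4:7  h5:0  h6:5 → peak 13
Best is N@4, peak 13.

13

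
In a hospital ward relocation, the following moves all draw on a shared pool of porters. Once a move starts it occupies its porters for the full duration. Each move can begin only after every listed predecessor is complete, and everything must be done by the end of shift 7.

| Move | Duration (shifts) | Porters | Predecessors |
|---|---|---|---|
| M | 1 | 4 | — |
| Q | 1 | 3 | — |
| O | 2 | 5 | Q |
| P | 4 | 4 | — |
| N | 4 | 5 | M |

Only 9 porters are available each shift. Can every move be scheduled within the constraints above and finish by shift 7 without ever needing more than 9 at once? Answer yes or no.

Schedule M@1, Q@1, O@2, P@2, N@4: s1:7  s2:9  s3:9  s4:9  s5:9  s6:5  s7:5 — peak 9 ≤ 9.

yes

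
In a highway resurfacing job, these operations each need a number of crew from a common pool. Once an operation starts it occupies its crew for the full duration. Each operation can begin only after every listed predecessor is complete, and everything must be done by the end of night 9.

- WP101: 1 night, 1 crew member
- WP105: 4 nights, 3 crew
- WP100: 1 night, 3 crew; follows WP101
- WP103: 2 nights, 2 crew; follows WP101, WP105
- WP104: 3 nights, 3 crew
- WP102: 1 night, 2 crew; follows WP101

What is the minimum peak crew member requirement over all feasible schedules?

Early-start (WP101@1, WP105@1, WP100@2, WP103@5, WP104@1, WP102@2) gives peak 11: n1:7  n2:11  n3:6  n4:3  n5:2  n6:2  n7:0  n8:0  n9:0.
Shift WP100→5, WP104→6.
Schedule WP101@1, WP105@1, WP100@5, WP103@5, WP104@6, WP102@2: n1:4  n2:5  n3:3  n4:3  n5:5  n6:5  n7:3  n8:3  n9:0 — peak 5.

5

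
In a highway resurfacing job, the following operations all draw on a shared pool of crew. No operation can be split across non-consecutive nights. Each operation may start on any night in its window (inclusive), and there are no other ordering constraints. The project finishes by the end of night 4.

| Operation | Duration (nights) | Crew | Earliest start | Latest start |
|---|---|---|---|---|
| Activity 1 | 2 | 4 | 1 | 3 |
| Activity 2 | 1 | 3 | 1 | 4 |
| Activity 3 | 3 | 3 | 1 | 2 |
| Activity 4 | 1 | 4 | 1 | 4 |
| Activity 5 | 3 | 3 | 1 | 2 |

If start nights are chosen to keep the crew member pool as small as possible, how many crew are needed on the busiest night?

Early-start (Activity 1@1, Activity 2@1, Activity 3@1, Activity 4@1, Activity 5@1) gives peak 17: n1:17  n2:10  n3:6  n4:0.
Shift Activity 4→3, Activity 5→2.
Schedule Activity 1@1, Activity 2@1, Activity 3@1, Activity 4@3, Activity 5@2: n1:10  n2:10  n3:10  n4:3 — peak 10.

10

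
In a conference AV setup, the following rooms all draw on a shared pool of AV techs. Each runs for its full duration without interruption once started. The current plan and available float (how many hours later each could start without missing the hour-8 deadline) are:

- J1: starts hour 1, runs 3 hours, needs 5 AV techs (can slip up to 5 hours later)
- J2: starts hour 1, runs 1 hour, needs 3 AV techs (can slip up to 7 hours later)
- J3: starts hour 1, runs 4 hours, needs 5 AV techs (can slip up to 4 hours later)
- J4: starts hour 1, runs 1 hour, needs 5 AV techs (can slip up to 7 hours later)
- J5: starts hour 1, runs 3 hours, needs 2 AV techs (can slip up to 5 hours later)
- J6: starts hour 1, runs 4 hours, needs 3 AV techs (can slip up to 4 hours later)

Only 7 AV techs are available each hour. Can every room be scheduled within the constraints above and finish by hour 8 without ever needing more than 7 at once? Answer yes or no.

Total AV tech-hours = 61; over 8 hours the average is 61/8 > 7, so some hour must exceed 7.

no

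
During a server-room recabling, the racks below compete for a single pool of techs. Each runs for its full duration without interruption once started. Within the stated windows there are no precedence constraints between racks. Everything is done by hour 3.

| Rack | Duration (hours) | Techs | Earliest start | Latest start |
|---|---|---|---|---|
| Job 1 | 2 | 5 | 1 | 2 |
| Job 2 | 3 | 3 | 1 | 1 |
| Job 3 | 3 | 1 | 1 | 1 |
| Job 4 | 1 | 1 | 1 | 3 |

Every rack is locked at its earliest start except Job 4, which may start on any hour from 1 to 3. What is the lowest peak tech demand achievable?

Job 4@1: h1:10  h2:9  h3:4 → peak 10
Job 4@2: h1:9  h2:10  h3:4 → peak 10
Job 4@3: h1:9  h2:9  h3:5 → peak 9
Best is Job 4@3, peak 9.

9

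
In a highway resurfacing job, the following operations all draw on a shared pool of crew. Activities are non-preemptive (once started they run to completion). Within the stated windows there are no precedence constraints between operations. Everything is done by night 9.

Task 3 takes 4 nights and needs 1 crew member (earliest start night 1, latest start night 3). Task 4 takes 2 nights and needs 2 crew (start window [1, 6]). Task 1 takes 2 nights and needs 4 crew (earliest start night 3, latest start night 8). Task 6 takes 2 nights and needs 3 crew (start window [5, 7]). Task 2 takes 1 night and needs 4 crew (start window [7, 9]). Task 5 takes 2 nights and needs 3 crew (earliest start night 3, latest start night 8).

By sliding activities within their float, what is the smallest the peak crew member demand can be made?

Early-start (Task 3@1, Task 4@1, Task 1@3, Task 6@5, Task 2@7, Task 5@3) gives peak 8: n1:3  n2:3  n3:8  n4:8  n5:3  n6:3  n7:4  n8:0  n9:0.
Shift Task 1→5, Task 6→7, Task 2→9.
Schedule Task 3@1, Task 4@1, Task 1@5, Task 6@7, Task 2@9, Task 5@3: n1:3  n2:3  n3:4  n4:4  n5:4  n6:4  n7:3  n8:3  n9:4 — peak 4.
Total crew member-nights = 32 over 9 nights ⇒ peak ≥ ⌈32/9⌉ = 4, so 4 is optimal.

4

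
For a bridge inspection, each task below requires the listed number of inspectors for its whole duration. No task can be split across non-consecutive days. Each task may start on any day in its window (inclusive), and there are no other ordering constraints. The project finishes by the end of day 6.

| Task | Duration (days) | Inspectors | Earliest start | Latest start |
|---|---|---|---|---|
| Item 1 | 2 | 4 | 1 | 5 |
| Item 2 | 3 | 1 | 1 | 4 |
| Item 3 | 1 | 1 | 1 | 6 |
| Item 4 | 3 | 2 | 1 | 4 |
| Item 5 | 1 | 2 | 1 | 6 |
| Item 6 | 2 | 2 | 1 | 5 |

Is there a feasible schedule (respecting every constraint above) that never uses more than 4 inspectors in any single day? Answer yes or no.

no

The minimum achievable peak is 5; 4 < 5, so no feasible schedule stays within the cap.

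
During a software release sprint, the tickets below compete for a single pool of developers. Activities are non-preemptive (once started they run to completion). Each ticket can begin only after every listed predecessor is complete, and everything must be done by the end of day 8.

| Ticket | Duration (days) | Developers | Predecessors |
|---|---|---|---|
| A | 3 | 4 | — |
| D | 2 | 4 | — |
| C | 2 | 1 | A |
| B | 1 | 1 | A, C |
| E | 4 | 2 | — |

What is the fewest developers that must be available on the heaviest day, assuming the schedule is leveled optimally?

Early-start (A@1, D@1, C@4, B@6, E@1) gives peak 10: d1:10  d2:10  d3:6  d4:3  d5:1  d6:1  d7:0  d8:0.
Shift D→4, C→5, B→7.
Schedule A@1, D@4, C@5, B@7, E@1: d1:6  d2:6  d3:6  d4:6  d5:5  d6:1  d7:1  d8:0 — peak 6.

6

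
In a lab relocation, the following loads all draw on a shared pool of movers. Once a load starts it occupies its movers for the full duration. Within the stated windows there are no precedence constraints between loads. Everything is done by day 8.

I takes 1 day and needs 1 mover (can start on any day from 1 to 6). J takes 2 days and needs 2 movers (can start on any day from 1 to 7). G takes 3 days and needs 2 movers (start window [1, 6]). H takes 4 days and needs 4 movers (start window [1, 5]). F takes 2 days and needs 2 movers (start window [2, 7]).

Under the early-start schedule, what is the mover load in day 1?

At early start, day 1 has: I, J, G, H.
Demand: 1 + 2 + 2 + 4 = 9.

9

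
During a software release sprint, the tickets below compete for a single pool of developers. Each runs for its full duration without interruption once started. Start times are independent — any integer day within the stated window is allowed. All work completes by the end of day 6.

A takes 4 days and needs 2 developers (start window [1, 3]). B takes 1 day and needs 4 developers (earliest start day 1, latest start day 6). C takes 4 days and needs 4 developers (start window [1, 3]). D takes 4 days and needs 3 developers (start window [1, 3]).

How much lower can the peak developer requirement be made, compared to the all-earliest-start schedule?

4

Early-start peak: d1:13  d2:9  d3:9  d4:9  d5:0  d6:0 ⇒ 13.
Leveled (A@1, B@1, C@2, D@1): d1:9  d2:9  d3:9  d4:9  d5:4  d6:0 ⇒ 9.
Reduction 13 − 9 = 4.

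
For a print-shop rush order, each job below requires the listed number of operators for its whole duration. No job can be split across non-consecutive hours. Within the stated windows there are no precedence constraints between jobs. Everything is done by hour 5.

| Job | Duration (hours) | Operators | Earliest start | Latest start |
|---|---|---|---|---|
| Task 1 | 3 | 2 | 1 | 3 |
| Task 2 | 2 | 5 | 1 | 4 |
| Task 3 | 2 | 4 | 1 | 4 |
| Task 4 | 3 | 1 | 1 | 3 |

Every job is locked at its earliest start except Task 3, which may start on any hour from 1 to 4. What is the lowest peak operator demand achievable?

Task 3@1: h1:12  h2:12  h3:3  h4:0  h5:0 → peak 12
Task 3@2: h1:8  h2:12  h3:7  h4:0  h5:0 → peak 12
Task 3@3: h1:8  h2:8  h3:7  h4:4  h5:0 → peak 8
Task 3@4: h1:8  h2:8  h3:3  h4:4  h5:4 → peak 8
Best is Task 3@3, peak 8.

8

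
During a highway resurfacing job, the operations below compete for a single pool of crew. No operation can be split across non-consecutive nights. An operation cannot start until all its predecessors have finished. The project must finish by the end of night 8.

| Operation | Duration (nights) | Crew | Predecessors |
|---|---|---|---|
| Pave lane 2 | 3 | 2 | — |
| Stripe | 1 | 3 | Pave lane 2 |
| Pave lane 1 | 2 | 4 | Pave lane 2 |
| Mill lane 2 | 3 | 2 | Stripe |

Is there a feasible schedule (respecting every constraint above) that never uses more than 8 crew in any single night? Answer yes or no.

yes

Schedule Pave lane 2@1, Stripe@4, Pave lane 1@5, Mill lane 2@5: n1:2  n2:2  n3:2  n4:3  n5:6  n6:6  n7:2  n8:0 — peak 6 ≤ 8.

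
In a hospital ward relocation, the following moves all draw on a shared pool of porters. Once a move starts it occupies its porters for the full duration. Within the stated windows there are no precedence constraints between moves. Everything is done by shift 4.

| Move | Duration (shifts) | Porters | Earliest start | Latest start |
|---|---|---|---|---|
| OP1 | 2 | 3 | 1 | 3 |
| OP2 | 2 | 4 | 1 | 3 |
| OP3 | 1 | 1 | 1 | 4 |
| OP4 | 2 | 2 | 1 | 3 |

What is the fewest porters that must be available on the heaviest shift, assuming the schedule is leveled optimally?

5

Early-start (OP1@1, OP2@1, OP3@1, OP4@1) gives peak 10: s1:10  s2:9  s3:0  s4:0.
Shift OP2→3, OP3→3.
Schedule OP1@1, OP2@3, OP3@3, OP4@1: s1:5  s2:5  s3:5  s4:4 — peak 5.
Total porter-shifts = 19 over 4 shifts ⇒ peak ≥ ⌈19/4⌉ = 5, so 5 is optimal.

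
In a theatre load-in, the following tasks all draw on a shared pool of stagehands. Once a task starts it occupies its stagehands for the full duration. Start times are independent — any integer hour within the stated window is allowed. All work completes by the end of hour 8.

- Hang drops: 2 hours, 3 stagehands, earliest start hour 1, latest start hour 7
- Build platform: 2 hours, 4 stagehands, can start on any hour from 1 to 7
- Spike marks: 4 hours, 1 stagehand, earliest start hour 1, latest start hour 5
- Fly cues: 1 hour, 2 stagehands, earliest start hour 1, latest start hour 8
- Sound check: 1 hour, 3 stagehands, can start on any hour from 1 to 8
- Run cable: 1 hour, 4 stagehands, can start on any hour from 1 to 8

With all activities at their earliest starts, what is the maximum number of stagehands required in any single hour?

17

Early-start schedule: Hang drops@1, Build platform@1, Spike marks@1, Fly cues@1, Sound check@1, Run cable@1.
Load per hour: hour 1: 17, hour 2: 8, hour 3: 1, hour 4: 1, hour 5: 0, hour 6: 0, hour 7: 0, hour 8: 0.
Peak is 17.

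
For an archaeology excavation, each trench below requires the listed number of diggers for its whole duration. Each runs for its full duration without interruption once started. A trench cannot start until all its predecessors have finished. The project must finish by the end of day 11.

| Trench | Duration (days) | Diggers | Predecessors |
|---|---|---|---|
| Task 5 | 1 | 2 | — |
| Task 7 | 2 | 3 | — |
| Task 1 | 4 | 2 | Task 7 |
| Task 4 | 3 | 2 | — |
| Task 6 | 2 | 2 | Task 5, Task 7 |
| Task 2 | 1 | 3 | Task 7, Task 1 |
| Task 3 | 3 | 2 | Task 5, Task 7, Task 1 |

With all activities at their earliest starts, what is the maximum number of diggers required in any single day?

Early-start schedule: Task 5@1, Task 7@1, Task 1@3, Task 4@1, Task 6@3, Task 2@7, Task 3@7.
Load per day: day 1: 7, day 2: 5, day 3: 6, day 4: 4, day 5: 2, day 6: 2, day 7: 5, day 8: 2, day 9: 2, day 10: 0, day 11: 0.
Peak is 7.

7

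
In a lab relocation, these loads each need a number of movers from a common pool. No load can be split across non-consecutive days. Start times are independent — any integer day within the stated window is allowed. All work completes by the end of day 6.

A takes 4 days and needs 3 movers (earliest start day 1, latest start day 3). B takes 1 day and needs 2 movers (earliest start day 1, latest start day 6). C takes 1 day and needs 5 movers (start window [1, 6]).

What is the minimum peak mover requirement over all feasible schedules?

Early-start (A@1, B@1, C@1) gives peak 10: d1:10  d2:3  d3:3  d4:3  d5:0  d6:0.
Shift C→5.
Schedule A@1, B@1, C@5: d1:5  d2:3  d3:3  d4:3  d5:5  d6:0 — peak 5.

5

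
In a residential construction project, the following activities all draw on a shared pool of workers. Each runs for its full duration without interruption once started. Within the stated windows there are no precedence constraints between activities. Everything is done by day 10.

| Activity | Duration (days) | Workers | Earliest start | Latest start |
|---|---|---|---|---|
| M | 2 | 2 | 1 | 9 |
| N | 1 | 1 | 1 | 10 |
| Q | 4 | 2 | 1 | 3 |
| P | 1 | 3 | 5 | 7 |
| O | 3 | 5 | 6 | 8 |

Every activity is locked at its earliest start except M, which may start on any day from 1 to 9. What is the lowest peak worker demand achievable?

5

M@1: d1:5  d2:4  d3:2  d4:2  d5:3  d6:5  d7:5  d8:5  d9:0  d10:0 → peak 5
M@2: d1:3  d2:4  d3:4  d4:2  d5:3  d6:5  d7:5  d8:5  d9:0  d10:0 → peak 5
M@3: d1:3  d2:2  d3:4  d4:4  d5:3  d6:5  d7:5  d8:5  d9:0  d10:0 → peak 5
M@4: d1:3  d2:2  d3:2  d4:4  d5:5  d6:5  d7:5  d8:5  d9:0  d10:0 → peak 5
M@5: d1:3  d2:2  d3:2  d4:2  d5:5  d6:7  d7:5  d8:5  d9:0  d10:0 → peak 7
M@6: d1:3  d2:2  d3:2  d4:2  d5:3  d6:7  d7:7  d8:5  d9:0  d10:0 → peak 7
M@7: d1:3  d2:2  d3:2  d4:2  d5:3  d6:5  d7:7  d8:7  d9:0  d10:0 → peak 7
M@8: d1:3  d2:2  d3:2  d4:2  d5:3  d6:5  d7:5  d8:7  d9:2  d10:0 → peak 7
M@9: d1:3  d2:2  d3:2  d4:2  d5:3  d6:5  d7:5  d8:5  d9:2  d10:2 → peak 5
Best is M@1, peak 5.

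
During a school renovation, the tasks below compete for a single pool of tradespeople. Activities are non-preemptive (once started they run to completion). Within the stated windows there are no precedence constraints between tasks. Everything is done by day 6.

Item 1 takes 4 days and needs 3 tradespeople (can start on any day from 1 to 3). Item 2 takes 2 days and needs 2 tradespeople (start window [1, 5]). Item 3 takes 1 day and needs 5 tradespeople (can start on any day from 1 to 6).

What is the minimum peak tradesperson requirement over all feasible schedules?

5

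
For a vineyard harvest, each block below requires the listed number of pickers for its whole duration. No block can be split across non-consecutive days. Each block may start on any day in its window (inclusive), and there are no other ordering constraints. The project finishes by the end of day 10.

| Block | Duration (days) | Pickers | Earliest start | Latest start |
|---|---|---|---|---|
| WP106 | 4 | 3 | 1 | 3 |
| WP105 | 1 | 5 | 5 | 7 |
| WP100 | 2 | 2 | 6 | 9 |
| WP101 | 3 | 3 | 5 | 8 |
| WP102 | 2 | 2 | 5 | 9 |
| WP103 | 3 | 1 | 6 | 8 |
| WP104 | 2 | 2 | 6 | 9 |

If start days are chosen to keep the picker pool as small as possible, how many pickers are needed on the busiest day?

5

Early-start (WP106@1, WP105@5, WP100@6, WP101@5, WP102@5, WP103@6, WP104@6) gives peak 10: d1:3  d2:3  d3:3  d4:3  d5:10  d6:10  d7:8  d8:1  d9:0  d10:0.
Shift WP101→6, WP102→9, WP103→8, WP104→9.
Schedule WP106@1, WP105@5, WP100@6, WP101@6, WP102@9, WP103@8, WP104@9: d1:3  d2:3  d3:3  d4:3  d5:5  d6:5  d7:5  d8:4  d9:5  d10:5 — peak 5.
Total picker-days = 41 over 10 days ⇒ peak ≥ ⌈41/10⌉ = 5, so 5 is optimal.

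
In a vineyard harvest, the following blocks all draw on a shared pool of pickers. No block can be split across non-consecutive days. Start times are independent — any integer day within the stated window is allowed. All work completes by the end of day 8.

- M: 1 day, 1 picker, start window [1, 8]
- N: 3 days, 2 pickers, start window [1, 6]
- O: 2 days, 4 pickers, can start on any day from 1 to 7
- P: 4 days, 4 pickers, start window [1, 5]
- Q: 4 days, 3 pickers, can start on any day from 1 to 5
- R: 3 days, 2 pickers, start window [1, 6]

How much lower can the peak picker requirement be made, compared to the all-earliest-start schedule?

Early-start peak: d1:16  d2:15  d3:11  d4:7  d5:0  d6:0  d7:0  d8:0 ⇒ 16.
Leveled (M@1, N@1, O@7, P@1, Q@5, R@4): d1:7  d2:6  d3:6  d4:6  d5:5  d6:5  d7:7  d8:7 ⇒ 7.
Reduction 16 − 7 = 9.

9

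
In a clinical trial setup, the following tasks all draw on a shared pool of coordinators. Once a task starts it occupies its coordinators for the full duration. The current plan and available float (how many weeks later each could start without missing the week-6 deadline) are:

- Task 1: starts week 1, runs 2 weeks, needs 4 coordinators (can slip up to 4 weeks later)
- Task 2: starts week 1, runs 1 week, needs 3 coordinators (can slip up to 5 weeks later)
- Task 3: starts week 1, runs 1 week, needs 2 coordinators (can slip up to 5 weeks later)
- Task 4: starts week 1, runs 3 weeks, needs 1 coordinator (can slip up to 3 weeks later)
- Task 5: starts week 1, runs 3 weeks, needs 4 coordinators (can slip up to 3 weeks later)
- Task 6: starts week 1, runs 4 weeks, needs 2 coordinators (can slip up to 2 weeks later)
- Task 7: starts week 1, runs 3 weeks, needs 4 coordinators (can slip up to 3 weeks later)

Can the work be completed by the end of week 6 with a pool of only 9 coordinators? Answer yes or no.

Schedule Task 1@1, Task 2@3, Task 3@4, Task 4@4, Task 5@1, Task 6@3, Task 7@4: w1:8  w2:8  w3:9  w4:9  w5:7  w6:7 — peak 9 ≤ 9.

yes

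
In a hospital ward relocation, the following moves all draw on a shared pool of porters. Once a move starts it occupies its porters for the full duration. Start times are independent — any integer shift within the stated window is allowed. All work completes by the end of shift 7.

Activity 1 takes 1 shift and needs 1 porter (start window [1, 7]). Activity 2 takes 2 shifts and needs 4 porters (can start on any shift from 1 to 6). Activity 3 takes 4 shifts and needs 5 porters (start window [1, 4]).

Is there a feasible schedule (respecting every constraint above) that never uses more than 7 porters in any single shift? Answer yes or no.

yes

Schedule Activity 1@1, Activity 2@1, Activity 3@3: s1:5  s2:4  s3:5  s4:5  s5:5  s6:5  s7:0 — peak 5 ≤ 7.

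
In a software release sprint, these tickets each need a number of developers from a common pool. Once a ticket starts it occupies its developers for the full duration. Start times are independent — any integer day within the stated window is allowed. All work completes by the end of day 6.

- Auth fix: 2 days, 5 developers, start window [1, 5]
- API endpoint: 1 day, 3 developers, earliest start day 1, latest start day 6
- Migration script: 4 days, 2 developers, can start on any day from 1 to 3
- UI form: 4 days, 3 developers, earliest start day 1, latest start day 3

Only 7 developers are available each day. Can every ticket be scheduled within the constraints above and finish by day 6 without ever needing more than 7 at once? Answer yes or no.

yes

Schedule Auth fix@1, API endpoint@5, Migration script@1, UI form@3: d1:7  d2:7  d3:5  d4:5  d5:6  d6:3 — peak 7 ≤ 7.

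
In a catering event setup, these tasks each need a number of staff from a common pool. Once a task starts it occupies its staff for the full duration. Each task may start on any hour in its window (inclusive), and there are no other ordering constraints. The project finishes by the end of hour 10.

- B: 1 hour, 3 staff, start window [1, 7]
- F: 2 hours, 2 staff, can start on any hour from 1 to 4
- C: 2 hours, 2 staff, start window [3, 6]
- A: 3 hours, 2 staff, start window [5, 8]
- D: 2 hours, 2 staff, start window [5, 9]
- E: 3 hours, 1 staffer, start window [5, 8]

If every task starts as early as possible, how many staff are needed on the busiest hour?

5

Early-start schedule: B@1, F@1, C@3, A@5, D@5, E@5.
Load per hour: hour 1: 5, hour 2: 2, hour 3: 2, hour 4: 2, hour 5: 5, hour 6: 5, hour 7: 3, hour 8: 0, hour 9: 0, hour 10: 0.
Peak is 5.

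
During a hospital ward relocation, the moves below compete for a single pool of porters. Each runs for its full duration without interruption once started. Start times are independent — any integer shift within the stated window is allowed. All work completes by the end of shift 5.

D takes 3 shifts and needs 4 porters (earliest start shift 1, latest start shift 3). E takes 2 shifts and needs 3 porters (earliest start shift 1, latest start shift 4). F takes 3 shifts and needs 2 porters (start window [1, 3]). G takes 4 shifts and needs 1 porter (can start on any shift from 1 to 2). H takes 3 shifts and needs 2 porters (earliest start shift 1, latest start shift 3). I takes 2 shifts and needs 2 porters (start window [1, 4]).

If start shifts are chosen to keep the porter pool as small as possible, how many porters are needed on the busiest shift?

9

Early-start (D@1, E@1, F@1, G@1, H@1, I@1) gives peak 14: s1:14  s2:14  s3:9  s4:1  s5:0.
Shift F→3, H→3, I→4.
Schedule D@1, E@1, F@3, G@1, H@3, I@4: s1:8  s2:8  s3:9  s4:7  s5:6 — peak 9.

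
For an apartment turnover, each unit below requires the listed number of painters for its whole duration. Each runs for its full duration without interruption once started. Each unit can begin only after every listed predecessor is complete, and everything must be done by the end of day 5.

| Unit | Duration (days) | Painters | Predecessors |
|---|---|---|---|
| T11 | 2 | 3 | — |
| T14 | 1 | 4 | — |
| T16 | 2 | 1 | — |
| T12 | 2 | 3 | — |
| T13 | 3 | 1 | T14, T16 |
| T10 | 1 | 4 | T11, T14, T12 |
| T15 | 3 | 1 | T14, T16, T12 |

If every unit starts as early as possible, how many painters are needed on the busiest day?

Early-start schedule: T11@1, T14@1, T16@1, T12@1, T13@3, T10@3, T15@3.
Load per day: day 1: 11, day 2: 7, day 3: 6, day 4: 2, day 5: 2.
Peak is 11.

11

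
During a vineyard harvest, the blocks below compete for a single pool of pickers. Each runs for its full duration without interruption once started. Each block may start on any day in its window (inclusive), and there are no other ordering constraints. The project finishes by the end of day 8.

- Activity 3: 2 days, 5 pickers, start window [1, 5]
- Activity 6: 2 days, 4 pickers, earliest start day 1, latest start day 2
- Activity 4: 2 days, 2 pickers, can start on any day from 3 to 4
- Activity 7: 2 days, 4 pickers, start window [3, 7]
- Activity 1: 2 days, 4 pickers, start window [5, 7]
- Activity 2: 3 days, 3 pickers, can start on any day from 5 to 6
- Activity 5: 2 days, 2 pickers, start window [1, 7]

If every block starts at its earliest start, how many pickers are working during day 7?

3

At early start, day 7 has: Activity 2.
Demand: 3 = 3.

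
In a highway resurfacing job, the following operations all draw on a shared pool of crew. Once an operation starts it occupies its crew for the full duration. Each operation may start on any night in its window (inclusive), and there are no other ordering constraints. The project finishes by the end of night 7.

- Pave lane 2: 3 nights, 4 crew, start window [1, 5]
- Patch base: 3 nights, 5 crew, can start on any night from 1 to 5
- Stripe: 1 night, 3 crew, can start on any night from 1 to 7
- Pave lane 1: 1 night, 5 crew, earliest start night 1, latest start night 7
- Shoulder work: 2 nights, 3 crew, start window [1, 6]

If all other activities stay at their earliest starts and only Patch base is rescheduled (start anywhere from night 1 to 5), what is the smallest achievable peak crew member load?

15

Patch base@1: n1:20  n2:12  n3:9  n4:0  n5:0  n6:0  n7:0 → peak 20
Patch base@2: n1:15  n2:12  n3:9  n4:5  n5:0  n6:0  n7:0 → peak 15
Patch base@3: n1:15  n2:7  n3:9  n4:5  n5:5  n6:0  n7:0 → peak 15
Patch base@4: n1:15  n2:7  n3:4  n4:5  n5:5  n6:5  n7:0 → peak 15
Patch base@5: n1:15  n2:7  n3:4  n4:0  n5:5  n6:5  n7:5 → peak 15
Best is Patch base@2, peak 15.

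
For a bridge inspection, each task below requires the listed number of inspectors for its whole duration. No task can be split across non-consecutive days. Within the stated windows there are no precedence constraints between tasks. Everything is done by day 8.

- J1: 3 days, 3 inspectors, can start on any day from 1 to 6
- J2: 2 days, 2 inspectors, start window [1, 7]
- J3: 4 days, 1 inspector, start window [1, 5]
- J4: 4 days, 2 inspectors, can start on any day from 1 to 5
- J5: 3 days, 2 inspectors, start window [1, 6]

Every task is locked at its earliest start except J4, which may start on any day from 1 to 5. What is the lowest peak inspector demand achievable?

8

J4@1: d1:10  d2:10  d3:8  d4:3  d5:0  d6:0  d7:0  d8:0 → peak 10
J4@2: d1:8  d2:10  d3:8  d4:3  d5:2  d6:0  d7:0  d8:0 → peak 10
J4@3: d1:8  d2:8  d3:8  d4:3  d5:2  d6:2  d7:0  d8:0 → peak 8
J4@4: d1:8  d2:8  d3:6  d4:3  d5:2  d6:2  d7:2  d8:0 → peak 8
J4@5: d1:8  d2:8  d3:6  d4:1  d5:2  d6:2  d7:2  d8:2 → peak 8
Best is J4@3, peak 8.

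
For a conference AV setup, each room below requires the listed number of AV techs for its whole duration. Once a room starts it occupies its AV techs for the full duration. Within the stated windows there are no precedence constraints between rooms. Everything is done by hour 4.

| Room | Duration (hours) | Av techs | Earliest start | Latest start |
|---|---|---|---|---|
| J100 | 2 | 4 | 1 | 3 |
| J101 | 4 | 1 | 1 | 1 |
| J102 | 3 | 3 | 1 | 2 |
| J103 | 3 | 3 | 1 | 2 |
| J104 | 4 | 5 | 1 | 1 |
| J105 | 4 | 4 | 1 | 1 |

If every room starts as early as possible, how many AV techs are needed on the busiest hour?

20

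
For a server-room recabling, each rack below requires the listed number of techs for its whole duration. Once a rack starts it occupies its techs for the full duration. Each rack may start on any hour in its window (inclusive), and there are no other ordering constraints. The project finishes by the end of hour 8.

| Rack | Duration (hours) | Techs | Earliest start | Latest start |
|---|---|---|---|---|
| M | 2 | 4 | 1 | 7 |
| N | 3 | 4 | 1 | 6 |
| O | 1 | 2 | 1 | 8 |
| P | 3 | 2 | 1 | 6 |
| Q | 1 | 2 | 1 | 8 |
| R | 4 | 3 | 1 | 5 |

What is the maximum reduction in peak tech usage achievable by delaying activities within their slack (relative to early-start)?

Early-start peak: h1:17  h2:13  h3:9  h4:3  h5:0  h6:0  h7:0  h8:0 ⇒ 17.
Leveled (M@1, N@3, O@1, P@2, Q@6, R@5): h1:6  h2:6  h3:6  h4:6  h5:7  h6:5  h7:3  h8:3 ⇒ 7.
Reduction 17 − 7 = 10.

10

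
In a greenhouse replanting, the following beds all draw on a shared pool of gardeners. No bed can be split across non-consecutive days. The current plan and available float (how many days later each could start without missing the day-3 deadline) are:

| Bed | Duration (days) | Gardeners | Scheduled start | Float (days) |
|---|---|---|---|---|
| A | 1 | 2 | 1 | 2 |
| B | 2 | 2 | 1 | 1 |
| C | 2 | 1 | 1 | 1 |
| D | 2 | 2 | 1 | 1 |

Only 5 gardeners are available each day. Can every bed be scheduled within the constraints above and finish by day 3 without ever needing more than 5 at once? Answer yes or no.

Schedule A@1, B@1, C@1, D@2: d1:5  d2:5  d3:2 — peak 5 ≤ 5.

yes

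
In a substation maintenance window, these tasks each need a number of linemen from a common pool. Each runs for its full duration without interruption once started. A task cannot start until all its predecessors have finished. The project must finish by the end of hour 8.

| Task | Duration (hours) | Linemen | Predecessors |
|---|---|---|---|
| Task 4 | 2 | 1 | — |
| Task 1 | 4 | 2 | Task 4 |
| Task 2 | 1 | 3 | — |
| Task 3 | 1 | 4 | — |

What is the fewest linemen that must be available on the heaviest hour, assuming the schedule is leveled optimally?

4

Early-start (Task 4@1, Task 1@3, Task 2@1, Task 3@1) gives peak 8: h1:8  h2:1  h3:2  h4:2  h5:2  h6:2  h7:0  h8:0.
Shift Task 3→7.
Schedule Task 4@1, Task 1@3, Task 2@1, Task 3@7: h1:4  h2:1  h3:2  h4:2  h5:2  h6:2  h7:4  h8:0 — peak 4.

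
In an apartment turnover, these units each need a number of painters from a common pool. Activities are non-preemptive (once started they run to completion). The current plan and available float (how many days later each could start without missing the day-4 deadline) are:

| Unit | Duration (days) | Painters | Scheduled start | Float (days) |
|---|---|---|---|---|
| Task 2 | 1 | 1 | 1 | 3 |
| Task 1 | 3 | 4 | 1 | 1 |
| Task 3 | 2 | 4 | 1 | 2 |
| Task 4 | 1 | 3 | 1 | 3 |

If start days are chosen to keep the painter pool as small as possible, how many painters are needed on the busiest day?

8

Early-start (Task 2@1, Task 1@1, Task 3@1, Task 4@1) gives peak 12: d1:12  d2:8  d3:4  d4:0.
Shift Task 3→2.
Schedule Task 2@1, Task 1@1, Task 3@2, Task 4@1: d1:8  d2:8  d3:8  d4:0 — peak 8.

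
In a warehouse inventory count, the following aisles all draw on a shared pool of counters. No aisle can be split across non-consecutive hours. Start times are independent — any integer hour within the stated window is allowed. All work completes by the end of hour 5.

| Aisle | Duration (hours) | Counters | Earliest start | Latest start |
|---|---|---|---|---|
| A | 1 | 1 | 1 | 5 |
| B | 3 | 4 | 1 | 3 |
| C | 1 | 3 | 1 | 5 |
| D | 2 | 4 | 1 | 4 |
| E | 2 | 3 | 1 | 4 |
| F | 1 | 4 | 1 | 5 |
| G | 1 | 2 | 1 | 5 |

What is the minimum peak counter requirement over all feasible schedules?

8

Early-start (A@1, B@1, C@1, D@1, E@1, F@1, G@1) gives peak 21: h1:21  h2:11  h3:4  h4:0  h5:0.
Shift D→2, E→4, F→4, G→5.
Schedule A@1, B@1, C@1, D@2, E@4, F@4, G@5: h1:8  h2:8  h3:8  h4:7  h5:5 — peak 8.
Total counter-hours = 36 over 5 hours ⇒ peak ≥ ⌈36/5⌉ = 8, so 8 is optimal.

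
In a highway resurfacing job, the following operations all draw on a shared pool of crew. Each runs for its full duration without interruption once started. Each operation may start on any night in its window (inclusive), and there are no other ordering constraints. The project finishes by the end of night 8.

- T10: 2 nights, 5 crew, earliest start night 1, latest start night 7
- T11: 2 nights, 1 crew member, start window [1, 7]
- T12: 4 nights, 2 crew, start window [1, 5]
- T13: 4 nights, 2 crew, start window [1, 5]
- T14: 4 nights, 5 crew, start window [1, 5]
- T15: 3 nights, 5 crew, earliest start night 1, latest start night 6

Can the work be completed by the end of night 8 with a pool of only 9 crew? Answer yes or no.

no

The minimum achievable peak is 10; 9 < 10, so no feasible schedule stays within the cap.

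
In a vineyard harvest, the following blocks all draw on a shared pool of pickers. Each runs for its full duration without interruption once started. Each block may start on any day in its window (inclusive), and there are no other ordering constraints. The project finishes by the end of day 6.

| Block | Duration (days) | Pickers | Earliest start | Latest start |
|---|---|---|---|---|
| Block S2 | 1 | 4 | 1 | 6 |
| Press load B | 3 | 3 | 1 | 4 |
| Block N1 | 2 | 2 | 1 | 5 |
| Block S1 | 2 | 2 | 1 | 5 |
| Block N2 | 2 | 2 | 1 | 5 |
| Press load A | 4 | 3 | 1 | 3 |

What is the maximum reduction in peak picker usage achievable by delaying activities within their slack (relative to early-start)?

Early-start peak: d1:16  d2:12  d3:6  d4:3  d5:0  d6:0 ⇒ 16.
Leveled (Block S2@1, Press load B@2, Block N1@1, Block S1@5, Block N2@5, Press load A@3): d1:6  d2:5  d3:6  d4:6  d5:7  d6:7 ⇒ 7.
Reduction 16 − 7 = 9.

9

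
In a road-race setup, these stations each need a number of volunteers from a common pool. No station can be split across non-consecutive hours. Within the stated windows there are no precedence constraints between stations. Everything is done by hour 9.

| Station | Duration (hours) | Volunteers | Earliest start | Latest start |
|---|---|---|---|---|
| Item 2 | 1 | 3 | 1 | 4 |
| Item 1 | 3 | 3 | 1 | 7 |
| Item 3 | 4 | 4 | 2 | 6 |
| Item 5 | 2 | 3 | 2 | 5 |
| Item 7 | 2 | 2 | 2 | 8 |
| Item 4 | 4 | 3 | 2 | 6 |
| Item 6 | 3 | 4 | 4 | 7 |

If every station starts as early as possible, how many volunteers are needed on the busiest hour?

Early-start schedule: Item 2@1, Item 1@1, Item 3@2, Item 5@2, Item 7@2, Item 4@2, Item 6@4.
Load per hour: hour 1: 6, hour 2: 15, hour 3: 15, hour 4: 11, hour 5: 11, hour 6: 4, hour 7: 0, hour 8: 0, hour 9: 0.
Peak is 15.

15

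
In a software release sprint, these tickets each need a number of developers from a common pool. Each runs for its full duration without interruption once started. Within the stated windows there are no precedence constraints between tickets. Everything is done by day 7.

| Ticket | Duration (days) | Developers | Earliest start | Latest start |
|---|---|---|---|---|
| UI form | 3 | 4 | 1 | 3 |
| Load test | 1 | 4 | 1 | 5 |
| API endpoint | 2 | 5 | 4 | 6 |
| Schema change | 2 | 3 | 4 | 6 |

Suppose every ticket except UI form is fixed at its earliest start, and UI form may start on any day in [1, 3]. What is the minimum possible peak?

8

UI form@1: d1:8  d2:4  d3:4  d4:8  d5:8  d6:0  d7:0 → peak 8
UI form@2: d1:4  d2:4  d3:4  d4:12  d5:8  d6:0  d7:0 → peak 12
UI form@3: d1:4  d2:0  d3:4  d4:12  d5:12  d6:0  d7:0 → peak 12
Best is UI form@1, peak 8.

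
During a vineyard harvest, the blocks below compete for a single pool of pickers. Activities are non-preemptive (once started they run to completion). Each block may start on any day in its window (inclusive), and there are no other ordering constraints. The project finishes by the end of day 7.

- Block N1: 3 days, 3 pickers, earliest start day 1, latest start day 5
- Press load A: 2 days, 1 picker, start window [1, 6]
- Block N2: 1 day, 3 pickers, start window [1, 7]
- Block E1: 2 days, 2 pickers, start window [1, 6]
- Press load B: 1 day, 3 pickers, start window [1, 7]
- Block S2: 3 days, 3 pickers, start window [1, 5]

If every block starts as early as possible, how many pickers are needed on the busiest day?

15

Early-start schedule: Block N1@1, Press load A@1, Block N2@1, Block E1@1, Press load B@1, Block S2@1.
Load per day: day 1: 15, day 2: 9, day 3: 6, day 4: 0, day 5: 0, day 6: 0, day 7: 0.
Peak is 15.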